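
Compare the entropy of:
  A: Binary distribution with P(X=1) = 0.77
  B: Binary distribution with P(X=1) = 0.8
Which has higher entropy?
A

For binary distributions, entropy is maximized at p=0.5 and decreases as p moves toward 0 or 1.

H(A) = H(0.77) = 0.7780 bits
H(B) = H(0.8) = 0.7219 bits

Distribution A (p=0.77) is closer to uniform (p=0.5), so it has higher entropy.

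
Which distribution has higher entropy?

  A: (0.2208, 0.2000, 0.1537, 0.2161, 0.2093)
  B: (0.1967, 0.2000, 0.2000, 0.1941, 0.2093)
B

Both distributions are close to uniform, making this a harder comparison.

H(A) = 2.3108 bits
H(B) = 2.3215 bits

The distribution closer to uniform has higher entropy.
Answer: B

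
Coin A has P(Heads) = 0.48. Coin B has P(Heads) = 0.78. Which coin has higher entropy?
A

For binary distributions, entropy is maximized at p=0.5 and decreases as p moves toward 0 or 1.

H(A) = H(0.48) = 0.9988 bits
H(B) = H(0.78) = 0.7602 bits

Distribution A (p=0.48) is closer to uniform (p=0.5), so it has higher entropy.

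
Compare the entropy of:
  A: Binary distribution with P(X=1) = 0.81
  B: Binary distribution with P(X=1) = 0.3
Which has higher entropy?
B

For binary distributions, entropy is maximized at p=0.5 and decreases as p moves toward 0 or 1.

H(A) = H(0.81) = 0.7015 bits
H(B) = H(0.3) = 0.8813 bits

Distribution B (p=0.3) is closer to uniform (p=0.5), so it has higher entropy.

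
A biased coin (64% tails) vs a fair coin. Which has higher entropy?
Fair coin

The fair coin is uniform (p=0.5), maximizing binary entropy at 1 bit. The biased coin has H(0.64) ≈ 0.943 bits — its outcome is more predictable, so its entropy is lower.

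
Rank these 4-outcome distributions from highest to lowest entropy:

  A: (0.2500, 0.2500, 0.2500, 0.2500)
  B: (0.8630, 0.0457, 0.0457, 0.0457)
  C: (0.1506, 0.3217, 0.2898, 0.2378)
A > C > B

Key insight: Entropy is maximized by uniform distributions and minimized by concentrated distributions.

- Uniform distributions have maximum entropy log₂(4) = 2.0000 bits
- The more "peaked" or concentrated a distribution, the lower its entropy

Entropies:
  H(A) = 2.0000 bits
  H(B) = 0.7935 bits
  H(C) = 1.9483 bits

Ranking: A > C > B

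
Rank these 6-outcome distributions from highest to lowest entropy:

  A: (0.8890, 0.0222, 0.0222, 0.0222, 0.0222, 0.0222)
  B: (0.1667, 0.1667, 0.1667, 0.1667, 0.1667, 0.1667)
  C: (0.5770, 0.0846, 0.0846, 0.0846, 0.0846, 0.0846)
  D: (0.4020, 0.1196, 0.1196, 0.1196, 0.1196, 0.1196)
B > D > C > A

Key insight: Entropy is maximized by uniform distributions and minimized by concentrated distributions.

Entropies:
  H(A) = 0.7607 bits
  H(B) = 2.5850 bits
  H(C) = 1.9650 bits
  H(D) = 2.3606 bits

Ranking: B > D > C > A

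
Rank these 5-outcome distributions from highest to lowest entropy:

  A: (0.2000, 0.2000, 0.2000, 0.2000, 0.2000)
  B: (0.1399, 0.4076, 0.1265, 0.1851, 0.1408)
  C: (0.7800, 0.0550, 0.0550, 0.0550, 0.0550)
A > B > C

Key insight: Entropy is maximized by uniform distributions and minimized by concentrated distributions.

- Uniform distributions have maximum entropy log₂(5) = 2.3219 bits
- The more "peaked" or concentrated a distribution, the lower its entropy

Entropies:
  H(A) = 2.3219 bits
  H(B) = 2.1508 bits
  H(C) = 1.2002 bits

Ranking: A > B > C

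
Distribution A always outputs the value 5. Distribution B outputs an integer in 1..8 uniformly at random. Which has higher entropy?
B

A is deterministic, so H(A) = 0. B is uniform over 8 outcomes, so H(B) = log₂(8) = 3.000 bits. Any distribution with genuine randomness has higher entropy than a deterministic one.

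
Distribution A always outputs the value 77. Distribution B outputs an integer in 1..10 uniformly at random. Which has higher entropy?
B

A is deterministic, so H(A) = 0. B is uniform over 10 outcomes, so H(B) = log₂(10) = 3.322 bits. Any distribution with genuine randomness has higher entropy than a deterministic one.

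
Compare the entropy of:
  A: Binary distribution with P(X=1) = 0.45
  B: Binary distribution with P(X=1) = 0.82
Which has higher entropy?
A

For binary distributions, entropy is maximized at p=0.5 and decreases as p moves toward 0 or 1.

H(A) = H(0.45) = 0.9928 bits
H(B) = H(0.82) = 0.6801 bits

Distribution A (p=0.45) is closer to uniform (p=0.5), so it has higher entropy.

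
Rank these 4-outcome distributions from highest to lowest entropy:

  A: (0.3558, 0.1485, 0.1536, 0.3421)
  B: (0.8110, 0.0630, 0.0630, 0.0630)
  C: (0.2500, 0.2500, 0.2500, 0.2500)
C > A > B

Key insight: Entropy is maximized by uniform distributions and minimized by concentrated distributions.

- Uniform distributions have maximum entropy log₂(4) = 2.0000 bits
- The more "peaked" or concentrated a distribution, the lower its entropy

Entropies:
  H(A) = 1.8836 bits
  H(B) = 0.9989 bits
  H(C) = 2.0000 bits

Ranking: C > A > B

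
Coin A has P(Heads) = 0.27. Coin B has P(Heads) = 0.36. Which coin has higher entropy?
B

For binary distributions, entropy is maximized at p=0.5 and decreases as p moves toward 0 or 1.

H(A) = H(0.27) = 0.8415 bits
H(B) = H(0.36) = 0.9427 bits

Distribution B (p=0.36) is closer to uniform (p=0.5), so it has higher entropy.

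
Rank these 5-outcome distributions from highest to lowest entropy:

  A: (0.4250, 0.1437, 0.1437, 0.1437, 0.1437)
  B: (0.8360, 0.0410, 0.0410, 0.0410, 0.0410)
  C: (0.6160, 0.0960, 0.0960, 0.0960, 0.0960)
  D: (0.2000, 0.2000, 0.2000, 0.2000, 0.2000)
D > A > C > B

Key insight: Entropy is maximized by uniform distributions and minimized by concentrated distributions.

Entropies:
  H(A) = 2.1337 bits
  H(B) = 0.9718 bits
  H(C) = 1.7288 bits
  H(D) = 2.3219 bits

Ranking: D > A > C > B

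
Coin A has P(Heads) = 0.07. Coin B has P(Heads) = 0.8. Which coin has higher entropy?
B

For binary distributions, entropy is maximized at p=0.5 and decreases as p moves toward 0 or 1.

H(A) = H(0.07) = 0.3659 bits
H(B) = H(0.8) = 0.7219 bits

Distribution B (p=0.8) is closer to uniform (p=0.5), so it has higher entropy.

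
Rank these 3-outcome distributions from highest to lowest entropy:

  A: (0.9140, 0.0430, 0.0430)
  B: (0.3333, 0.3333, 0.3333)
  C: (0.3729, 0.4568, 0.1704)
B > C > A

Key insight: Entropy is maximized by uniform distributions and minimized by concentrated distributions.

- Uniform distributions have maximum entropy log₂(3) = 1.5850 bits
- The more "peaked" or concentrated a distribution, the lower its entropy

Entropies:
  H(A) = 0.5090 bits
  H(B) = 1.5850 bits
  H(C) = 1.4821 bits

Ranking: B > C > A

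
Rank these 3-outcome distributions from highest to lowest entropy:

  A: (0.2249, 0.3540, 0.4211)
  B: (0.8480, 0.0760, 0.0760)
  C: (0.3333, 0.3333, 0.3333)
C > A > B

Key insight: Entropy is maximized by uniform distributions and minimized by concentrated distributions.

- Uniform distributions have maximum entropy log₂(3) = 1.5850 bits
- The more "peaked" or concentrated a distribution, the lower its entropy

Entropies:
  H(A) = 1.5399 bits
  H(B) = 0.7668 bits
  H(C) = 1.5850 bits

Ranking: C > A > B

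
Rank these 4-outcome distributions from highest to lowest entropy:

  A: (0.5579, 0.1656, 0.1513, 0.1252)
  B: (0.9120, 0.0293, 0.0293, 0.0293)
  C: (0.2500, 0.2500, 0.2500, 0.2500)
C > A > B

Key insight: Entropy is maximized by uniform distributions and minimized by concentrated distributions.

- Uniform distributions have maximum entropy log₂(4) = 2.0000 bits
- The more "peaked" or concentrated a distribution, the lower its entropy

Entropies:
  H(A) = 1.6868 bits
  H(B) = 0.5692 bits
  H(C) = 2.0000 bits

Ranking: C > A > B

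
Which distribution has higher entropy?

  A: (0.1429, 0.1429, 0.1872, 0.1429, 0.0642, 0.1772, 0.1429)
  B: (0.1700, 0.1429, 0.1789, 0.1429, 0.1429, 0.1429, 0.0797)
B

Both distributions are close to uniform, making this a harder comparison.

H(A) = 2.7533 bits
H(B) = 2.7738 bits

The distribution closer to uniform has higher entropy.
Answer: B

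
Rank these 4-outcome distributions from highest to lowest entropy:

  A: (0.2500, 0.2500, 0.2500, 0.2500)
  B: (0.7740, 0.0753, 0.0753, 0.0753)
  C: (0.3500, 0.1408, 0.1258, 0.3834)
A > C > B

Key insight: Entropy is maximized by uniform distributions and minimized by concentrated distributions.

- Uniform distributions have maximum entropy log₂(4) = 2.0000 bits
- The more "peaked" or concentrated a distribution, the lower its entropy

Entropies:
  H(A) = 2.0000 bits
  H(B) = 1.1292 bits
  H(C) = 1.8348 bits

Ranking: A > C > B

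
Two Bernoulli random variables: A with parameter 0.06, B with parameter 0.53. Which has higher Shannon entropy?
B

For binary distributions, entropy is maximized at p=0.5 and decreases as p moves toward 0 or 1.

H(A) = H(0.06) = 0.3274 bits
H(B) = H(0.53) = 0.9974 bits

Distribution B (p=0.53) is closer to uniform (p=0.5), so it has higher entropy.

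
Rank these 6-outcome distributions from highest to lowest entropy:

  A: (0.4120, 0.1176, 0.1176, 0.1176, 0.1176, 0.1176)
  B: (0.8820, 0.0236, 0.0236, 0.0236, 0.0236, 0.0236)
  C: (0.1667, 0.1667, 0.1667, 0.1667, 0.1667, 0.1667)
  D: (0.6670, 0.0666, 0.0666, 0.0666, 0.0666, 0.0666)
C > A > D > B

Key insight: Entropy is maximized by uniform distributions and minimized by concentrated distributions.

Entropies:
  H(A) = 2.3428 bits
  H(B) = 0.7976 bits
  H(C) = 2.5850 bits
  H(D) = 1.6912 bits

Ranking: C > A > D > B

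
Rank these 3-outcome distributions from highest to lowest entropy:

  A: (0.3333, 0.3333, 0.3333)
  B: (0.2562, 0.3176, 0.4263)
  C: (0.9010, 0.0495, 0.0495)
A > B > C

Key insight: Entropy is maximized by uniform distributions and minimized by concentrated distributions.

- Uniform distributions have maximum entropy log₂(3) = 1.5850 bits
- The more "peaked" or concentrated a distribution, the lower its entropy

Entropies:
  H(A) = 1.5850 bits
  H(B) = 1.5532 bits
  H(C) = 0.5648 bits

Ranking: A > B > C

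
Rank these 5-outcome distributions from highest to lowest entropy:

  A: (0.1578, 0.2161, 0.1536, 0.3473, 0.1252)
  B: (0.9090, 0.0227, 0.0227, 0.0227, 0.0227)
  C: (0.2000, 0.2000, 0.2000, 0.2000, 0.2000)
C > A > B

Key insight: Entropy is maximized by uniform distributions and minimized by concentrated distributions.

- Uniform distributions have maximum entropy log₂(5) = 2.3219 bits
- The more "peaked" or concentrated a distribution, the lower its entropy

Entropies:
  H(A) = 2.2183 bits
  H(B) = 0.6218 bits
  H(C) = 2.3219 bits

Ranking: C > A > B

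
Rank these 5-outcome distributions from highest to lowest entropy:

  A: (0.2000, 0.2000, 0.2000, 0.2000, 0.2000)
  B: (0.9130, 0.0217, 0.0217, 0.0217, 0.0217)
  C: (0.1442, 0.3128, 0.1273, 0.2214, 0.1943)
A > C > B

Key insight: Entropy is maximized by uniform distributions and minimized by concentrated distributions.

- Uniform distributions have maximum entropy log₂(5) = 2.3219 bits
- The more "peaked" or concentrated a distribution, the lower its entropy

Entropies:
  H(A) = 2.3219 bits
  H(B) = 0.6004 bits
  H(C) = 2.2467 bits

Ranking: A > C > B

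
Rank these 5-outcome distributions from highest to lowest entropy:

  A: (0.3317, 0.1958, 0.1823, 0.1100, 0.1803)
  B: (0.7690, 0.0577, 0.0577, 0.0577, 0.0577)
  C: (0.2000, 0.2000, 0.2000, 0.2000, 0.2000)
C > A > B

Key insight: Entropy is maximized by uniform distributions and minimized by concentrated distributions.

- Uniform distributions have maximum entropy log₂(5) = 2.3219 bits
- The more "peaked" or concentrated a distribution, the lower its entropy

Entropies:
  H(A) = 2.2322 bits
  H(B) = 1.2418 bits
  H(C) = 2.3219 bits

Ranking: C > A > B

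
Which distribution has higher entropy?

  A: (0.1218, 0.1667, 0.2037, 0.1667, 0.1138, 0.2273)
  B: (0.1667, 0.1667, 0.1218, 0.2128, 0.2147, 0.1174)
B

Both distributions are close to uniform, making this a harder comparison.

H(A) = 2.5419 bits
H(B) = 2.5460 bits

The distribution closer to uniform has higher entropy.
Answer: B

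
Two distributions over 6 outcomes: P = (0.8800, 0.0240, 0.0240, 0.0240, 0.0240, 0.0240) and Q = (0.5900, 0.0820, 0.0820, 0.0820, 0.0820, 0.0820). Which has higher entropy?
Q

P is highly concentrated on one outcome (88%), making it nearly deterministic. Q spreads its mass more evenly (max 59%). The more spread-out distribution has higher entropy: H(P) ≈ 0.808 bits, H(Q) ≈ 1.928 bits.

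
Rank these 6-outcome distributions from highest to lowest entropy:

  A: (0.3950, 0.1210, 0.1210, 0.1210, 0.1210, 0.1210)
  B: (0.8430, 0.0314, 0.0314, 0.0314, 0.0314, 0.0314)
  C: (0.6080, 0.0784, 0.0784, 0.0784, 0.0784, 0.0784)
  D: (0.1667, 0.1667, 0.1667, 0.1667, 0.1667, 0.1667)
D > A > C > B

Key insight: Entropy is maximized by uniform distributions and minimized by concentrated distributions.

Entropies:
  H(A) = 2.3727 bits
  H(B) = 0.9916 bits
  H(C) = 1.8763 bits
  H(D) = 2.5850 bits

Ranking: D > A > C > B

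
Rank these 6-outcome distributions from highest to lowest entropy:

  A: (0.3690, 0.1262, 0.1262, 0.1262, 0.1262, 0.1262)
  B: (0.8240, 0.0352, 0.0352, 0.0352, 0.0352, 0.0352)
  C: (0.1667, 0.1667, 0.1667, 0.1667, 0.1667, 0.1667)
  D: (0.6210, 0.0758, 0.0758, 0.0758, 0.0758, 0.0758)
C > A > D > B

Key insight: Entropy is maximized by uniform distributions and minimized by concentrated distributions.

Entropies:
  H(A) = 2.4150 bits
  H(B) = 1.0799 bits
  H(C) = 2.5850 bits
  H(D) = 1.8373 bits

Ranking: C > A > D > B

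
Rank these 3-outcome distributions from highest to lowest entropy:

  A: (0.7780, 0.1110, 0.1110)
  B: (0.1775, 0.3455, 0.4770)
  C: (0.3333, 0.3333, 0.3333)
C > B > A

Key insight: Entropy is maximized by uniform distributions and minimized by concentrated distributions.

- Uniform distributions have maximum entropy log₂(3) = 1.5850 bits
- The more "peaked" or concentrated a distribution, the lower its entropy

Entropies:
  H(A) = 0.9858 bits
  H(B) = 1.4819 bits
  H(C) = 1.5850 bits

Ranking: C > B > A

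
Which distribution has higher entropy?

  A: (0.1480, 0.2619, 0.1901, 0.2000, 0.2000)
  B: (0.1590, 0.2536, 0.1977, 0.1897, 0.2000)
B

Both distributions are close to uniform, making this a harder comparison.

H(A) = 2.2982 bits
H(B) = 2.3055 bits

The distribution closer to uniform has higher entropy.
Answer: B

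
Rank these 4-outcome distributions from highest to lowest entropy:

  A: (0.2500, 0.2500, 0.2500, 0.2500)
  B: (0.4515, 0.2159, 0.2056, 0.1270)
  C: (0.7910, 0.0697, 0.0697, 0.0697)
A > B > C

Key insight: Entropy is maximized by uniform distributions and minimized by concentrated distributions.

- Uniform distributions have maximum entropy log₂(4) = 2.0000 bits
- The more "peaked" or concentrated a distribution, the lower its entropy

Entropies:
  H(A) = 2.0000 bits
  H(B) = 1.8428 bits
  H(C) = 1.0708 bits

Ranking: A > B > C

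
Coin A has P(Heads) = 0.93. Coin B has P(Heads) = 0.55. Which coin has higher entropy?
B

For binary distributions, entropy is maximized at p=0.5 and decreases as p moves toward 0 or 1.

H(A) = H(0.93) = 0.3659 bits
H(B) = H(0.55) = 0.9928 bits

Distribution B (p=0.55) is closer to uniform (p=0.5), so it has higher entropy.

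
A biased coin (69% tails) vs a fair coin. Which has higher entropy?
Fair coin

The fair coin is uniform (p=0.5), maximizing binary entropy at 1 bit. The biased coin has H(0.69) ≈ 0.893 bits — its outcome is more predictable, so its entropy is lower.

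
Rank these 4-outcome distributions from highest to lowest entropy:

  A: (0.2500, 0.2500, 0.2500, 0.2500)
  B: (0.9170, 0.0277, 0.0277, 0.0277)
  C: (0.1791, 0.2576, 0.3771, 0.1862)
A > C > B

Key insight: Entropy is maximized by uniform distributions and minimized by concentrated distributions.

- Uniform distributions have maximum entropy log₂(4) = 2.0000 bits
- The more "peaked" or concentrated a distribution, the lower its entropy

Entropies:
  H(A) = 2.0000 bits
  H(B) = 0.5442 bits
  H(C) = 1.9306 bits

Ranking: A > C > B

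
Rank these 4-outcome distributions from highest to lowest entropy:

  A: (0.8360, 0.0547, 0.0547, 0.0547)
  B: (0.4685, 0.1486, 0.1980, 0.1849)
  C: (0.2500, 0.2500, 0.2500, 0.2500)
C > B > A

Key insight: Entropy is maximized by uniform distributions and minimized by concentrated distributions.

- Uniform distributions have maximum entropy log₂(4) = 2.0000 bits
- The more "peaked" or concentrated a distribution, the lower its entropy

Entropies:
  H(A) = 0.9037 bits
  H(B) = 1.8341 bits
  H(C) = 2.0000 bits

Ranking: C > B > A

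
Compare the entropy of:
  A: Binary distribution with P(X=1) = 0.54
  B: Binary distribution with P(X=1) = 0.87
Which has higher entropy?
A

For binary distributions, entropy is maximized at p=0.5 and decreases as p moves toward 0 or 1.

H(A) = H(0.54) = 0.9954 bits
H(B) = H(0.87) = 0.5574 bits

Distribution A (p=0.54) is closer to uniform (p=0.5), so it has higher entropy.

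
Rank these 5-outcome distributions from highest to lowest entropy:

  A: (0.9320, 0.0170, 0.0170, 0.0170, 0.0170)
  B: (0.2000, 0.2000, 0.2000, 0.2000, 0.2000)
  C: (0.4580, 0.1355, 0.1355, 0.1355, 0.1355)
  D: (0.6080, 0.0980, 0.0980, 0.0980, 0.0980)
B > C > D > A

Key insight: Entropy is maximized by uniform distributions and minimized by concentrated distributions.

Entropies:
  H(A) = 0.4944 bits
  H(B) = 2.3219 bits
  H(C) = 2.0789 bits
  H(D) = 1.7501 bits

Ranking: B > C > D > A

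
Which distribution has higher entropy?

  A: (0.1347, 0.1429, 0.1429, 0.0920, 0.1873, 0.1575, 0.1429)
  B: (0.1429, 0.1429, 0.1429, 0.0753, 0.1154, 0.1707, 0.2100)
A

Both distributions are close to uniform, making this a harder comparison.

H(A) = 2.7819 bits
H(B) = 2.7518 bits

The distribution closer to uniform has higher entropy.
Answer: A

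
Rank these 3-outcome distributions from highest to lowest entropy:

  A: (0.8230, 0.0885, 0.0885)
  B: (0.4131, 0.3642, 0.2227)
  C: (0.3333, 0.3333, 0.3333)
C > B > A

Key insight: Entropy is maximized by uniform distributions and minimized by concentrated distributions.

- Uniform distributions have maximum entropy log₂(3) = 1.5850 bits
- The more "peaked" or concentrated a distribution, the lower its entropy

Entropies:
  H(A) = 0.8505 bits
  H(B) = 1.5402 bits
  H(C) = 1.5850 bits

Ranking: C > B > A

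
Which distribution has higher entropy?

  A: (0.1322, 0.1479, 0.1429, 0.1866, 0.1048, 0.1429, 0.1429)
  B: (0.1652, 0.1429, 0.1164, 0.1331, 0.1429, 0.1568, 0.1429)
B

Both distributions are close to uniform, making this a harder comparison.

H(A) = 2.7898 bits
H(B) = 2.7997 bits

The distribution closer to uniform has higher entropy.
Answer: B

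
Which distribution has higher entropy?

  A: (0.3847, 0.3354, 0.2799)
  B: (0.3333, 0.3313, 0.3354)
B

Both distributions are close to uniform, making this a harder comparison.

H(A) = 1.5730 bits
H(B) = 1.5849 bits

The distribution closer to uniform has higher entropy.
Answer: B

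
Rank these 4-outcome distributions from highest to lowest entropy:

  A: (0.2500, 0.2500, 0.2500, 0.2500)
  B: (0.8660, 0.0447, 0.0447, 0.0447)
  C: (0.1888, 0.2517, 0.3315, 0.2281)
A > C > B

Key insight: Entropy is maximized by uniform distributions and minimized by concentrated distributions.

- Uniform distributions have maximum entropy log₂(4) = 2.0000 bits
- The more "peaked" or concentrated a distribution, the lower its entropy

Entropies:
  H(A) = 2.0000 bits
  H(B) = 0.7807 bits
  H(C) = 1.9694 bits

Ranking: A > C > B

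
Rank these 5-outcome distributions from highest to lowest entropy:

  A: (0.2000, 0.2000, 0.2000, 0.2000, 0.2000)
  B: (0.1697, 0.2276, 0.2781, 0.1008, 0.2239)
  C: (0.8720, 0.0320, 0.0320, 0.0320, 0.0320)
A > B > C

Key insight: Entropy is maximized by uniform distributions and minimized by concentrated distributions.

- Uniform distributions have maximum entropy log₂(5) = 2.3219 bits
- The more "peaked" or concentrated a distribution, the lower its entropy

Entropies:
  H(A) = 2.3219 bits
  H(B) = 2.2507 bits
  H(C) = 0.8079 bits

Ranking: A > B > C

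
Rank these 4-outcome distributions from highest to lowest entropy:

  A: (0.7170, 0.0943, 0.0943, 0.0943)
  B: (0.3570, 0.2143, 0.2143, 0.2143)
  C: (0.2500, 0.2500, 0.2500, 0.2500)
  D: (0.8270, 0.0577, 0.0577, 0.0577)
C > B > A > D

Key insight: Entropy is maximized by uniform distributions and minimized by concentrated distributions.

Entropies:
  H(A) = 1.3081 bits
  H(B) = 1.9593 bits
  H(C) = 2.0000 bits
  H(D) = 0.9387 bits

Ranking: C > B > A > D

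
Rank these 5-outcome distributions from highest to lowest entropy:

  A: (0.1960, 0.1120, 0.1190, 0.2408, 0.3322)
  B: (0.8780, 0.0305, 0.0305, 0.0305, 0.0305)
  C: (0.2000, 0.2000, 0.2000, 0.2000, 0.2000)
C > A > B

Key insight: Entropy is maximized by uniform distributions and minimized by concentrated distributions.

- Uniform distributions have maximum entropy log₂(5) = 2.3219 bits
- The more "peaked" or concentrated a distribution, the lower its entropy

Entropies:
  H(A) = 2.2028 bits
  H(B) = 0.7791 bits
  H(C) = 2.3219 bits

Ranking: C > A > B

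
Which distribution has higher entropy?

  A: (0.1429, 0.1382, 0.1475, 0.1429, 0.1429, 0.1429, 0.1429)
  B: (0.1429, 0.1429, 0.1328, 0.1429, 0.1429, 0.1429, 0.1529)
A

Both distributions are close to uniform, making this a harder comparison.

H(A) = 2.8071 bits
H(B) = 2.8063 bits

The distribution closer to uniform has higher entropy.
Answer: A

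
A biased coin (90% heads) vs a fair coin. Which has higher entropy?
Fair coin

The fair coin is uniform (p=0.5), maximizing binary entropy at 1 bit. The biased coin has H(0.90) ≈ 0.469 bits — its outcome is more predictable, so its entropy is lower.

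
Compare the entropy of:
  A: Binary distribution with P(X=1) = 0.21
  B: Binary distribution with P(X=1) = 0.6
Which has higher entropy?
B

For binary distributions, entropy is maximized at p=0.5 and decreases as p moves toward 0 or 1.

H(A) = H(0.21) = 0.7415 bits
H(B) = H(0.6) = 0.9710 bits

Distribution B (p=0.6) is closer to uniform (p=0.5), so it has higher entropy.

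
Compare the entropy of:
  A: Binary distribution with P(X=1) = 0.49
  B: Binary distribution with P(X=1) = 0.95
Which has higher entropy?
A

For binary distributions, entropy is maximized at p=0.5 and decreases as p moves toward 0 or 1.

H(A) = H(0.49) = 0.9997 bits
H(B) = H(0.95) = 0.2864 bits

Distribution A (p=0.49) is closer to uniform (p=0.5), so it has higher entropy.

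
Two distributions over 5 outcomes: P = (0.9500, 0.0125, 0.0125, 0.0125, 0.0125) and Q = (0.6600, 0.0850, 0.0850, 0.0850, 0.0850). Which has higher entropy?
Q

P is highly concentrated on one outcome (95%), making it nearly deterministic. Q spreads its mass more evenly (max 66%). The more spread-out distribution has higher entropy: H(P) ≈ 0.386 bits, H(Q) ≈ 1.605 bits.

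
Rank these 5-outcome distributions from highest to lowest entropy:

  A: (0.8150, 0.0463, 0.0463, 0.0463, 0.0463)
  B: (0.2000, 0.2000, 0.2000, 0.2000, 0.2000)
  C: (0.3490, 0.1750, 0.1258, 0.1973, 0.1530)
B > C > A

Key insight: Entropy is maximized by uniform distributions and minimized by concentrated distributions.

- Uniform distributions have maximum entropy log₂(5) = 2.3219 bits
- The more "peaked" or concentrated a distribution, the lower its entropy

Entropies:
  H(A) = 1.0609 bits
  H(B) = 2.3219 bits
  H(C) = 2.2226 bits

Ranking: B > C > A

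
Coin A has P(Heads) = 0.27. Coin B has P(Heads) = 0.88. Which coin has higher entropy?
A

For binary distributions, entropy is maximized at p=0.5 and decreases as p moves toward 0 or 1.

H(A) = H(0.27) = 0.8415 bits
H(B) = H(0.88) = 0.5294 bits

Distribution A (p=0.27) is closer to uniform (p=0.5), so it has higher entropy.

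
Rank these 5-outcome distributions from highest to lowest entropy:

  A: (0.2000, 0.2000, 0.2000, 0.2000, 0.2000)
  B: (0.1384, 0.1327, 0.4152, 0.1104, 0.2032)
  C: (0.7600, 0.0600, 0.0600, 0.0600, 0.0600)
A > B > C

Key insight: Entropy is maximized by uniform distributions and minimized by concentrated distributions.

- Uniform distributions have maximum entropy log₂(5) = 2.3219 bits
- The more "peaked" or concentrated a distribution, the lower its entropy

Entropies:
  H(A) = 2.3219 bits
  H(B) = 2.1263 bits
  H(C) = 1.2750 bits

Ranking: A > B > C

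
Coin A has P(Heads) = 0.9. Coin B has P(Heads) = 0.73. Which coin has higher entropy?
B

For binary distributions, entropy is maximized at p=0.5 and decreases as p moves toward 0 or 1.

H(A) = H(0.9) = 0.4690 bits
H(B) = H(0.73) = 0.8415 bits

Distribution B (p=0.73) is closer to uniform (p=0.5), so it has higher entropy.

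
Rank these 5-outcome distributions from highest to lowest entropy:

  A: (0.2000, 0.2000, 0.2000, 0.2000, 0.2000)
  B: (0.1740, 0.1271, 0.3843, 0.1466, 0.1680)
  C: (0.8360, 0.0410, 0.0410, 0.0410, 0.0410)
A > B > C

Key insight: Entropy is maximized by uniform distributions and minimized by concentrated distributions.

- Uniform distributions have maximum entropy log₂(5) = 2.3219 bits
- The more "peaked" or concentrated a distribution, the lower its entropy

Entropies:
  H(A) = 2.3219 bits
  H(B) = 2.1859 bits
  H(C) = 0.9718 bits

Ranking: A > B > C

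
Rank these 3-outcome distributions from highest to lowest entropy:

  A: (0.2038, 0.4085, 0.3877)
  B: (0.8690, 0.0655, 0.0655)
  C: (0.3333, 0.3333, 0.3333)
C > A > B

Key insight: Entropy is maximized by uniform distributions and minimized by concentrated distributions.

- Uniform distributions have maximum entropy log₂(3) = 1.5850 bits
- The more "peaked" or concentrated a distribution, the lower its entropy

Entropies:
  H(A) = 1.5252 bits
  H(B) = 0.6912 bits
  H(C) = 1.5850 bits

Ranking: C > A > B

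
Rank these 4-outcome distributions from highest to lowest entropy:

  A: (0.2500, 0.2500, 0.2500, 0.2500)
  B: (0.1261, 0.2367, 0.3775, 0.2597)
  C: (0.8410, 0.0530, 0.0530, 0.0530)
A > B > C

Key insight: Entropy is maximized by uniform distributions and minimized by concentrated distributions.

- Uniform distributions have maximum entropy log₂(4) = 2.0000 bits
- The more "peaked" or concentrated a distribution, the lower its entropy

Entropies:
  H(A) = 2.0000 bits
  H(B) = 1.9044 bits
  H(C) = 0.8839 bits

Ranking: A > B > C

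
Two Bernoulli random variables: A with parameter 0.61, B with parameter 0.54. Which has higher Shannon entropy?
B

For binary distributions, entropy is maximized at p=0.5 and decreases as p moves toward 0 or 1.

H(A) = H(0.61) = 0.9648 bits
H(B) = H(0.54) = 0.9954 bits

Distribution B (p=0.54) is closer to uniform (p=0.5), so it has higher entropy.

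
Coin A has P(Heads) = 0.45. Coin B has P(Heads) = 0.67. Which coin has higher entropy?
A

For binary distributions, entropy is maximized at p=0.5 and decreases as p moves toward 0 or 1.

H(A) = H(0.45) = 0.9928 bits
H(B) = H(0.67) = 0.9149 bits

Distribution A (p=0.45) is closer to uniform (p=0.5), so it has higher entropy.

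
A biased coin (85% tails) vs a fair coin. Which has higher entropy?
Fair coin

The fair coin is uniform (p=0.5), maximizing binary entropy at 1 bit. The biased coin has H(0.85) ≈ 0.610 bits — its outcome is more predictable, so its entropy is lower.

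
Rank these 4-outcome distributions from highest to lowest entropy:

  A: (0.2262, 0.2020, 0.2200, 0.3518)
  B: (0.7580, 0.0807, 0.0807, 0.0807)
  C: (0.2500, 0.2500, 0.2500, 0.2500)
C > A > B

Key insight: Entropy is maximized by uniform distributions and minimized by concentrated distributions.

- Uniform distributions have maximum entropy log₂(4) = 2.0000 bits
- The more "peaked" or concentrated a distribution, the lower its entropy

Entropies:
  H(A) = 1.9620 bits
  H(B) = 1.1819 bits
  H(C) = 2.0000 bits

Ranking: C > A > B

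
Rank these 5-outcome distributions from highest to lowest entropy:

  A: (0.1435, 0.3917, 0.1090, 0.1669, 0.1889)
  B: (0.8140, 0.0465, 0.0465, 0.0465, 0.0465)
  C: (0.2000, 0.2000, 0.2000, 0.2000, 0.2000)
C > A > B

Key insight: Entropy is maximized by uniform distributions and minimized by concentrated distributions.

- Uniform distributions have maximum entropy log₂(5) = 2.3219 bits
- The more "peaked" or concentrated a distribution, the lower its entropy

Entropies:
  H(A) = 2.1653 bits
  H(B) = 1.0650 bits
  H(C) = 2.3219 bits

Ranking: C > A > B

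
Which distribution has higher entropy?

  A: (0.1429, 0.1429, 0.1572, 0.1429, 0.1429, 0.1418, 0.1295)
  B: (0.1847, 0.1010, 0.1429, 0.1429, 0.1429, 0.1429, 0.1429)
A

Both distributions are close to uniform, making this a harder comparison.

H(A) = 2.8054 bits
H(B) = 2.7894 bits

The distribution closer to uniform has higher entropy.
Answer: A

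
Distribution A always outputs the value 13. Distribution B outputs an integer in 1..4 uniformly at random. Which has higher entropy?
B

A is deterministic, so H(A) = 0. B is uniform over 4 outcomes, so H(B) = log₂(4) = 2.000 bits. Any distribution with genuine randomness has higher entropy than a deterministic one.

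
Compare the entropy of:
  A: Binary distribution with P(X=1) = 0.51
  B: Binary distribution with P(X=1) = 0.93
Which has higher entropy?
A

For binary distributions, entropy is maximized at p=0.5 and decreases as p moves toward 0 or 1.

H(A) = H(0.51) = 0.9997 bits
H(B) = H(0.93) = 0.3659 bits

Distribution A (p=0.51) is closer to uniform (p=0.5), so it has higher entropy.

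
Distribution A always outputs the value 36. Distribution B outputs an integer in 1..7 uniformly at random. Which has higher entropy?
B

A is deterministic, so H(A) = 0. B is uniform over 7 outcomes, so H(B) = log₂(7) = 2.807 bits. Any distribution with genuine randomness has higher entropy than a deterministic one.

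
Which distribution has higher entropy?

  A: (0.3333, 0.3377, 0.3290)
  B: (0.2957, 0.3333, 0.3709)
A

Both distributions are close to uniform, making this a harder comparison.

H(A) = 1.5849 bits
H(B) = 1.5788 bits

The distribution closer to uniform has higher entropy.
Answer: A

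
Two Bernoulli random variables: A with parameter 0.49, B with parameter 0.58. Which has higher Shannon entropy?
A

For binary distributions, entropy is maximized at p=0.5 and decreases as p moves toward 0 or 1.

H(A) = H(0.49) = 0.9997 bits
H(B) = H(0.58) = 0.9815 bits

Distribution A (p=0.49) is closer to uniform (p=0.5), so it has higher entropy.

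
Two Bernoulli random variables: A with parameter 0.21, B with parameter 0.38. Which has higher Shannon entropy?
B

For binary distributions, entropy is maximized at p=0.5 and decreases as p moves toward 0 or 1.

H(A) = H(0.21) = 0.7415 bits
H(B) = H(0.38) = 0.9580 bits

Distribution B (p=0.38) is closer to uniform (p=0.5), so it has higher entropy.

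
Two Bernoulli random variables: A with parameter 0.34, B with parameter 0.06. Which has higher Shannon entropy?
A

For binary distributions, entropy is maximized at p=0.5 and decreases as p moves toward 0 or 1.

H(A) = H(0.34) = 0.9248 bits
H(B) = H(0.06) = 0.3274 bits

Distribution A (p=0.34) is closer to uniform (p=0.5), so it has higher entropy.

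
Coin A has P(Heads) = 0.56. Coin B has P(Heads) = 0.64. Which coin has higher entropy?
A

For binary distributions, entropy is maximized at p=0.5 and decreases as p moves toward 0 or 1.

H(A) = H(0.56) = 0.9896 bits
H(B) = H(0.64) = 0.9427 bits

Distribution A (p=0.56) is closer to uniform (p=0.5), so it has higher entropy.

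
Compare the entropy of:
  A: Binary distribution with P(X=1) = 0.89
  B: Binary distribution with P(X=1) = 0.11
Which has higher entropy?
Equal

For binary distributions, entropy is maximized at p=0.5 and decreases as p moves toward 0 or 1.

H(A) = H(0.89) = 0.4999 bits
H(B) = H(0.11) = 0.4999 bits

Both distributions are equally far from uniform (|0.89-0.5| = |0.11-0.5|), so they have the same entropy.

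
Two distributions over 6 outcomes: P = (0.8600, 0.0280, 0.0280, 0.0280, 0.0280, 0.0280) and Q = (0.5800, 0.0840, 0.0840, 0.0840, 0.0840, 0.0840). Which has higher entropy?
Q

P is highly concentrated on one outcome (86%), making it nearly deterministic. Q spreads its mass more evenly (max 58%). The more spread-out distribution has higher entropy: H(P) ≈ 0.909 bits, H(Q) ≈ 1.957 bits.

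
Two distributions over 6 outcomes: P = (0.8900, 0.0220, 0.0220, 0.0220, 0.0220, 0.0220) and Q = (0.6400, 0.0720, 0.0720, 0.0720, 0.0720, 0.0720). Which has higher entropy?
Q

P is highly concentrated on one outcome (89%), making it nearly deterministic. Q spreads its mass more evenly (max 64%). The more spread-out distribution has higher entropy: H(P) ≈ 0.755 bits, H(Q) ≈ 1.779 bits.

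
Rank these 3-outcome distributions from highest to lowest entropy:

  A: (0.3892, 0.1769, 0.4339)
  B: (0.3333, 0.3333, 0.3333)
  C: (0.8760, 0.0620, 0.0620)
B > A > C

Key insight: Entropy is maximized by uniform distributions and minimized by concentrated distributions.

- Uniform distributions have maximum entropy log₂(3) = 1.5850 bits
- The more "peaked" or concentrated a distribution, the lower its entropy

Entropies:
  H(A) = 1.4946 bits
  H(B) = 1.5850 bits
  H(C) = 0.6648 bits

Ranking: B > A > C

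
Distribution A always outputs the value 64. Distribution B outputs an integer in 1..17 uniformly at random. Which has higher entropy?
B

A is deterministic, so H(A) = 0. B is uniform over 17 outcomes, so H(B) = log₂(17) = 4.087 bits. Any distribution with genuine randomness has higher entropy than a deterministic one.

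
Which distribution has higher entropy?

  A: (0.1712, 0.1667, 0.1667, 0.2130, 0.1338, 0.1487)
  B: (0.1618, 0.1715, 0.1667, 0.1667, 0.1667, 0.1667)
B

Both distributions are close to uniform, making this a harder comparison.

H(A) = 2.5699 bits
H(B) = 2.5848 bits

The distribution closer to uniform has higher entropy.
Answer: B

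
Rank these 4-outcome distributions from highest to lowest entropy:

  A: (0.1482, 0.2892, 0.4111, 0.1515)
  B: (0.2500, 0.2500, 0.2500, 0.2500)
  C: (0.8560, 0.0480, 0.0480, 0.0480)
B > A > C

Key insight: Entropy is maximized by uniform distributions and minimized by concentrated distributions.

- Uniform distributions have maximum entropy log₂(4) = 2.0000 bits
- The more "peaked" or concentrated a distribution, the lower its entropy

Entropies:
  H(A) = 1.8655 bits
  H(B) = 2.0000 bits
  H(C) = 0.8229 bits

Ranking: B > A > C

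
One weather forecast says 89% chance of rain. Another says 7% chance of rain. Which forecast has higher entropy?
89% forecast

Treat each forecast as a Bernoulli distribution. Binary entropy is maximized at p=0.5 and falls off symmetrically toward 0 or 1. The 89% forecast is closer to 50%, so it is more uncertain. H(89%) ≈ 0.500 bits, H(7%) ≈ 0.366 bits.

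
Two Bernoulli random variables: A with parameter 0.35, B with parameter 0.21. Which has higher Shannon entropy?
A

For binary distributions, entropy is maximized at p=0.5 and decreases as p moves toward 0 or 1.

H(A) = H(0.35) = 0.9341 bits
H(B) = H(0.21) = 0.7415 bits

Distribution A (p=0.35) is closer to uniform (p=0.5), so it has higher entropy.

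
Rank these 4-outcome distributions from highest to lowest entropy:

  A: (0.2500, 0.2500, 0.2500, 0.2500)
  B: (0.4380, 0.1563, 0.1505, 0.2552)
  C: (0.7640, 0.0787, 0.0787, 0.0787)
A > B > C

Key insight: Entropy is maximized by uniform distributions and minimized by concentrated distributions.

- Uniform distributions have maximum entropy log₂(4) = 2.0000 bits
- The more "peaked" or concentrated a distribution, the lower its entropy

Entropies:
  H(A) = 2.0000 bits
  H(B) = 1.8543 bits
  H(C) = 1.1624 bits

Ranking: A > B > C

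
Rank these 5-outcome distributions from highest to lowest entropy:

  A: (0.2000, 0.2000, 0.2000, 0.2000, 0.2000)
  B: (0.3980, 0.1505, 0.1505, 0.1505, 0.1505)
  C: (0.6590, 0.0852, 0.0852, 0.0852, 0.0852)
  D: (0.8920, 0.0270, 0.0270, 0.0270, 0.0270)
A > B > C > D

Key insight: Entropy is maximized by uniform distributions and minimized by concentrated distributions.

Entropies:
  H(A) = 2.3219 bits
  H(B) = 2.1738 bits
  H(C) = 1.6078 bits
  H(D) = 0.7099 bits

Ranking: A > B > C > D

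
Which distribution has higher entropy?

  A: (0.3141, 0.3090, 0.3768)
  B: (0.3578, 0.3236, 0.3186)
B

Both distributions are close to uniform, making this a harder comparison.

H(A) = 1.5789 bits
H(B) = 1.5830 bits

The distribution closer to uniform has higher entropy.
Answer: B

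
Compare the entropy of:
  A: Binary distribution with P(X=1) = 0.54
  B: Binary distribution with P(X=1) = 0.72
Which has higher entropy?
A

For binary distributions, entropy is maximized at p=0.5 and decreases as p moves toward 0 or 1.

H(A) = H(0.54) = 0.9954 bits
H(B) = H(0.72) = 0.8555 bits

Distribution A (p=0.54) is closer to uniform (p=0.5), so it has higher entropy.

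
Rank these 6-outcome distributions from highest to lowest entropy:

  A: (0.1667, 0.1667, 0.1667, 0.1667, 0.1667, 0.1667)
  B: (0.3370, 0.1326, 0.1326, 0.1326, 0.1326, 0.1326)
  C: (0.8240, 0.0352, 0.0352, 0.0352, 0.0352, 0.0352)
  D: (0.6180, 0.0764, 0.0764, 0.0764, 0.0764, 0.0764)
A > B > D > C

Key insight: Entropy is maximized by uniform distributions and minimized by concentrated distributions.

Entropies:
  H(A) = 2.5850 bits
  H(B) = 2.4614 bits
  H(C) = 1.0799 bits
  H(D) = 1.8464 bits

Ranking: A > B > D > C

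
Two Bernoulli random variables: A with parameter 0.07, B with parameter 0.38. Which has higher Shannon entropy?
B

For binary distributions, entropy is maximized at p=0.5 and decreases as p moves toward 0 or 1.

H(A) = H(0.07) = 0.3659 bits
H(B) = H(0.38) = 0.9580 bits

Distribution B (p=0.38) is closer to uniform (p=0.5), so it has higher entropy.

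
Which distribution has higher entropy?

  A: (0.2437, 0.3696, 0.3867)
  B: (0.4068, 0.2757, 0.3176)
B

Both distributions are close to uniform, making this a harder comparison.

H(A) = 1.5572 bits
H(B) = 1.5659 bits

The distribution closer to uniform has higher entropy.
Answer: B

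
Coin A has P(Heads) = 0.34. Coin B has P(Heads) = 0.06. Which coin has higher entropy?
A

For binary distributions, entropy is maximized at p=0.5 and decreases as p moves toward 0 or 1.

H(A) = H(0.34) = 0.9248 bits
H(B) = H(0.06) = 0.3274 bits

Distribution A (p=0.34) is closer to uniform (p=0.5), so it has higher entropy.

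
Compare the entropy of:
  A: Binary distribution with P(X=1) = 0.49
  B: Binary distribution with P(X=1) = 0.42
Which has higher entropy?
A

For binary distributions, entropy is maximized at p=0.5 and decreases as p moves toward 0 or 1.

H(A) = H(0.49) = 0.9997 bits
H(B) = H(0.42) = 0.9815 bits

Distribution A (p=0.49) is closer to uniform (p=0.5), so it has higher entropy.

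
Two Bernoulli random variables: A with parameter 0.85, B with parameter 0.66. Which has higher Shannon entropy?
B

For binary distributions, entropy is maximized at p=0.5 and decreases as p moves toward 0 or 1.

H(A) = H(0.85) = 0.6098 bits
H(B) = H(0.66) = 0.9248 bits

Distribution B (p=0.66) is closer to uniform (p=0.5), so it has higher entropy.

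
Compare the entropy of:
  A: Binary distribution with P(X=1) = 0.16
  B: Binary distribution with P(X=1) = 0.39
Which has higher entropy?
B

For binary distributions, entropy is maximized at p=0.5 and decreases as p moves toward 0 or 1.

H(A) = H(0.16) = 0.6343 bits
H(B) = H(0.39) = 0.9648 bits

Distribution B (p=0.39) is closer to uniform (p=0.5), so it has higher entropy.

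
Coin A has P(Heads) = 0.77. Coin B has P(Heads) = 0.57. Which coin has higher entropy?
B

For binary distributions, entropy is maximized at p=0.5 and decreases as p moves toward 0 or 1.

H(A) = H(0.77) = 0.7780 bits
H(B) = H(0.57) = 0.9858 bits

Distribution B (p=0.57) is closer to uniform (p=0.5), so it has higher entropy.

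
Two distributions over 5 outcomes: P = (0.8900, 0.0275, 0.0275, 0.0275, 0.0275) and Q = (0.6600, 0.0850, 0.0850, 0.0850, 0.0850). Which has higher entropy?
Q

P is highly concentrated on one outcome (89%), making it nearly deterministic. Q spreads its mass more evenly (max 66%). The more spread-out distribution has higher entropy: H(P) ≈ 0.720 bits, H(Q) ≈ 1.605 bits.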